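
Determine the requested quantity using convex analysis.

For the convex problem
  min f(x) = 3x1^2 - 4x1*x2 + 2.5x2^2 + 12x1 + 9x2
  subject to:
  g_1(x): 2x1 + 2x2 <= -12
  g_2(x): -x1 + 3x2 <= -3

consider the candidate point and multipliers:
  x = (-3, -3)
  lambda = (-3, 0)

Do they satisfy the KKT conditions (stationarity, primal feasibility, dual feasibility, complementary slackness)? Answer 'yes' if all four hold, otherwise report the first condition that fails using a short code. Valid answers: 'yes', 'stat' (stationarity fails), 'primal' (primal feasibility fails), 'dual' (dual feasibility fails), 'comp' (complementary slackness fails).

Gradient of f: grad f(x) = Q x + c = (6, 6)
Constraint values g_i(x) = a_i^T x - b_i:
  g_1((-3, -3)) = 0
  g_2((-3, -3)) = -3
Stationarity residual: grad f(x) + sum_i lambda_i a_i = (0, 0)
  -> stationarity OK
Primal feasibility (all g_i <= 0): OK
Dual feasibility (all lambda_i >= 0): FAILS
Complementary slackness (lambda_i * g_i(x) = 0 for all i): OK

Verdict: the first failing condition is dual_feasibility -> dual.

dual


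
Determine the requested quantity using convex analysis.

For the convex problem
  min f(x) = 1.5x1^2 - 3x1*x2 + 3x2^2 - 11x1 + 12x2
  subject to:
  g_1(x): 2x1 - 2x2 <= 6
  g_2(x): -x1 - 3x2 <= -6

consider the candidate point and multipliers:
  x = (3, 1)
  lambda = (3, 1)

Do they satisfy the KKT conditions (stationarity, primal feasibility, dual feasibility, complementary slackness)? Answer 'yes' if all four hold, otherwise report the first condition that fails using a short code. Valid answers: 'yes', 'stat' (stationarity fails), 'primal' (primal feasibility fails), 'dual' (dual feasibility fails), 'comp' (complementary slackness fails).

Gradient of f: grad f(x) = Q x + c = (-5, 9)
Constraint values g_i(x) = a_i^T x - b_i:
  g_1((3, 1)) = -2
  g_2((3, 1)) = 0
Stationarity residual: grad f(x) + sum_i lambda_i a_i = (0, 0)
  -> stationarity OK
Primal feasibility (all g_i <= 0): OK
Dual feasibility (all lambda_i >= 0): OK
Complementary slackness (lambda_i * g_i(x) = 0 for all i): FAILS

Verdict: the first failing condition is complementary_slackness -> comp.

comp


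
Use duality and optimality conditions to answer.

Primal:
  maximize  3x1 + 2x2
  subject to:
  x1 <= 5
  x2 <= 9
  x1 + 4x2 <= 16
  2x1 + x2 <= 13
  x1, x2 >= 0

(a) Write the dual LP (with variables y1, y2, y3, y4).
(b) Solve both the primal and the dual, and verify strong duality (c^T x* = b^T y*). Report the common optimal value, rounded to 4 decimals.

The standard primal-dual pair for 'max c^T x s.t. A x <= b, x >= 0' is:
  Dual:  min b^T y  s.t.  A^T y >= c,  y >= 0.

So the dual LP is:
  minimize  5y1 + 9y2 + 16y3 + 13y4
  subject to:
    y1 + y3 + 2y4 >= 3
    y2 + 4y3 + y4 >= 2
    y1, y2, y3, y4 >= 0

Solving the primal: x* = (5, 2.75).
  primal value c^T x* = 20.5.
Solving the dual: y* = (2.5, 0, 0.5, 0).
  dual value b^T y* = 20.5.
Strong duality: c^T x* = b^T y*. Confirmed.

20.5


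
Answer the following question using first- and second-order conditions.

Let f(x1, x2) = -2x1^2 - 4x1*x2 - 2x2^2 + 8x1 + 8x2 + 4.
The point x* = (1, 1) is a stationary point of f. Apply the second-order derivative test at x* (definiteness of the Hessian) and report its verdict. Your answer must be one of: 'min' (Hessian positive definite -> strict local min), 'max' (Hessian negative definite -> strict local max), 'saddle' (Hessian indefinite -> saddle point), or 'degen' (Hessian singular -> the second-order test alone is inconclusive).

Compute the Hessian H = grad^2 f:
  H = [[-4, -4], [-4, -4]]
Verify stationarity: grad f(x*) = H x* + g = (0, 0).
Eigenvalues of H: -8, 0.
H has a zero eigenvalue (singular; negative semidefinite but not definite), so H is neither positive definite, negative definite, nor indefinite. The second-order test alone is inconclusive -> degen.
(Indeed, f is constant along the null direction of H through x*, so x* is not a strict local extremum.)

degen


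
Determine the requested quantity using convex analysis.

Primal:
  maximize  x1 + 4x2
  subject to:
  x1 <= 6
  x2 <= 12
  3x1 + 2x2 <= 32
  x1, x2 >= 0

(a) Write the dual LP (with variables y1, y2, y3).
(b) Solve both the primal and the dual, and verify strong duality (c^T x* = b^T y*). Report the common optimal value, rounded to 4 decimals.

The standard primal-dual pair for 'max c^T x s.t. A x <= b, x >= 0' is:
  Dual:  min b^T y  s.t.  A^T y >= c,  y >= 0.

So the dual LP is:
  minimize  6y1 + 12y2 + 32y3
  subject to:
    y1 + 3y3 >= 1
    y2 + 2y3 >= 4
    y1, y2, y3 >= 0

Solving the primal: x* = (2.6667, 12).
  primal value c^T x* = 50.6667.
Solving the dual: y* = (0, 3.3333, 0.3333).
  dual value b^T y* = 50.6667.
Strong duality: c^T x* = b^T y*. Confirmed.

50.6667


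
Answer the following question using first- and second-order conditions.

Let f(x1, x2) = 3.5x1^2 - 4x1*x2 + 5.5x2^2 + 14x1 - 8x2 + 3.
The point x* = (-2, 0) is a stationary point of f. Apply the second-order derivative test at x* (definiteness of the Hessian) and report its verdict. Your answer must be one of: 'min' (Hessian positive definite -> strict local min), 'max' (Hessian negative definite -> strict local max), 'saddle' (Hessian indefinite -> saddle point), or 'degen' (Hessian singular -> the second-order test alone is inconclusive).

Compute the Hessian H = grad^2 f:
  H = [[7, -4], [-4, 11]]
Verify stationarity: grad f(x*) = H x* + g = (0, 0).
Eigenvalues of H: 4.5279, 13.4721.
Both eigenvalues > 0, so H is positive definite -> x* is a strict local min.

min


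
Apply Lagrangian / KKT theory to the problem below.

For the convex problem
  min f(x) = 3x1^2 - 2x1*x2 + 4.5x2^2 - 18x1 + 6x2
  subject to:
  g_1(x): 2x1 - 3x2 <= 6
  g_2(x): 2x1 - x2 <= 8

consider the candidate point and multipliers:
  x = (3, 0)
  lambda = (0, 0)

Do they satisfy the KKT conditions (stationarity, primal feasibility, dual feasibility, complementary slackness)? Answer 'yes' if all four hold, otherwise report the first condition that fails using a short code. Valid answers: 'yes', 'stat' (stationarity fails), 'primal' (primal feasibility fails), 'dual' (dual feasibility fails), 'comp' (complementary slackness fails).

Gradient of f: grad f(x) = Q x + c = (0, 0)
Constraint values g_i(x) = a_i^T x - b_i:
  g_1((3, 0)) = 0
  g_2((3, 0)) = -2
Stationarity residual: grad f(x) + sum_i lambda_i a_i = (0, 0)
  -> stationarity OK
Primal feasibility (all g_i <= 0): OK
Dual feasibility (all lambda_i >= 0): OK
Complementary slackness (lambda_i * g_i(x) = 0 for all i): OK

Verdict: yes, KKT holds.

yes


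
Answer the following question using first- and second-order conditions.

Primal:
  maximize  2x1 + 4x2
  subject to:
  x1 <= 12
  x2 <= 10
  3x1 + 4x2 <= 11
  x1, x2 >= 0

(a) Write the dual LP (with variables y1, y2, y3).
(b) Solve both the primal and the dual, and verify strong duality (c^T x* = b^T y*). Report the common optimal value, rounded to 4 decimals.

The standard primal-dual pair for 'max c^T x s.t. A x <= b, x >= 0' is:
  Dual:  min b^T y  s.t.  A^T y >= c,  y >= 0.

So the dual LP is:
  minimize  12y1 + 10y2 + 11y3
  subject to:
    y1 + 3y3 >= 2
    y2 + 4y3 >= 4
    y1, y2, y3 >= 0

Solving the primal: x* = (0, 2.75).
  primal value c^T x* = 11.
Solving the dual: y* = (0, 0, 1).
  dual value b^T y* = 11.
Strong duality: c^T x* = b^T y*. Confirmed.

11


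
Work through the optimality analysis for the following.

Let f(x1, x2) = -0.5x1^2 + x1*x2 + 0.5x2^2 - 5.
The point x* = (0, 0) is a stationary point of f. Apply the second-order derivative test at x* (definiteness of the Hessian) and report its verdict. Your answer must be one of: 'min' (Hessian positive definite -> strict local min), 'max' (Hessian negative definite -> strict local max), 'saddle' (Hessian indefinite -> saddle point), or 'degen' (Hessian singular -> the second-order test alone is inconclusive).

Compute the Hessian H = grad^2 f:
  H = [[-1, 1], [1, 1]]
Verify stationarity: grad f(x*) = H x* + g = (0, 0).
Eigenvalues of H: -1.4142, 1.4142.
Eigenvalues have mixed signs, so H is indefinite -> x* is a saddle point.

saddle


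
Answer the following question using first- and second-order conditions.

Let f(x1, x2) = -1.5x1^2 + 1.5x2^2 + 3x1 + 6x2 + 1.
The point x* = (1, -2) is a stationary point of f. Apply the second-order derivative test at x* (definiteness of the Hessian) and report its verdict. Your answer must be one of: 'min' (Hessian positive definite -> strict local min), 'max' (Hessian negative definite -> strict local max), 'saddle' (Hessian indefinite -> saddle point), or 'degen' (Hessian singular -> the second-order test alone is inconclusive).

Compute the Hessian H = grad^2 f:
  H = [[-3, 0], [0, 3]]
Verify stationarity: grad f(x*) = H x* + g = (0, 0).
Eigenvalues of H: -3, 3.
Eigenvalues have mixed signs, so H is indefinite -> x* is a saddle point.

saddle


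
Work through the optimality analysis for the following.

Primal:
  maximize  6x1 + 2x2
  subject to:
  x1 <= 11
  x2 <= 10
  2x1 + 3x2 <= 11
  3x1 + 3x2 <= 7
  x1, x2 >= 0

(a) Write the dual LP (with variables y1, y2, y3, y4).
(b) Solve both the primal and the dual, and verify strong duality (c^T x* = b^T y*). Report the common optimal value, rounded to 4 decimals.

The standard primal-dual pair for 'max c^T x s.t. A x <= b, x >= 0' is:
  Dual:  min b^T y  s.t.  A^T y >= c,  y >= 0.

So the dual LP is:
  minimize  11y1 + 10y2 + 11y3 + 7y4
  subject to:
    y1 + 2y3 + 3y4 >= 6
    y2 + 3y3 + 3y4 >= 2
    y1, y2, y3, y4 >= 0

Solving the primal: x* = (2.3333, 0).
  primal value c^T x* = 14.
Solving the dual: y* = (0, 0, 0, 2).
  dual value b^T y* = 14.
Strong duality: c^T x* = b^T y*. Confirmed.

14


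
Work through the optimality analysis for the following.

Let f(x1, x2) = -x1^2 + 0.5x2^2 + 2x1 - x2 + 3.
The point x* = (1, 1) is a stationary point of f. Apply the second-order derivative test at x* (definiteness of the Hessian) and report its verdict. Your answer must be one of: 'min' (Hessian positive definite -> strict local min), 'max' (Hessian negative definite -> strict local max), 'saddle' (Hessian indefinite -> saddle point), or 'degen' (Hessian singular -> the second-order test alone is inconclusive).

Compute the Hessian H = grad^2 f:
  H = [[-2, 0], [0, 1]]
Verify stationarity: grad f(x*) = H x* + g = (0, 0).
Eigenvalues of H: -2, 1.
Eigenvalues have mixed signs, so H is indefinite -> x* is a saddle point.

saddle


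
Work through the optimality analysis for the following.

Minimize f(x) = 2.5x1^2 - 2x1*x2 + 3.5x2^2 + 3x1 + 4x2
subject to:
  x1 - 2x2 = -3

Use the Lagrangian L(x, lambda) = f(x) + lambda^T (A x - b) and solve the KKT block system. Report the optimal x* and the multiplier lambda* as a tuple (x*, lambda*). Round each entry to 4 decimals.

Form the Lagrangian:
  L(x, lambda) = (1/2) x^T Q x + c^T x + lambda^T (A x - b)
Stationarity (grad_x L = 0): Q x + c + A^T lambda = 0.
Primal feasibility: A x = b.

This gives the KKT block system:
  [ Q   A^T ] [ x     ]   [-c ]
  [ A    0  ] [ lambda ] = [ b ]

Solving the linear system:
  x*      = (-1.5263, 0.7368)
  lambda* = (6.1053)
  f(x*)   = 8.3421

x* = (-1.5263, 0.7368), lambda* = (6.1053)


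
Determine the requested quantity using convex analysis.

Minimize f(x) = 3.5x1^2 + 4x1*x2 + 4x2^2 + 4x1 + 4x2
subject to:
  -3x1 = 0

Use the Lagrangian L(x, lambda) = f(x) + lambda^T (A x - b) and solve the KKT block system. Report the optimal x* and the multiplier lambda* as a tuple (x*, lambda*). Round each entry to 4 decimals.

Form the Lagrangian:
  L(x, lambda) = (1/2) x^T Q x + c^T x + lambda^T (A x - b)
Stationarity (grad_x L = 0): Q x + c + A^T lambda = 0.
Primal feasibility: A x = b.

This gives the KKT block system:
  [ Q   A^T ] [ x     ]   [-c ]
  [ A    0  ] [ lambda ] = [ b ]

Solving the linear system:
  x*      = (0, -0.5)
  lambda* = (0.6667)
  f(x*)   = -1

x* = (0, -0.5), lambda* = (0.6667)


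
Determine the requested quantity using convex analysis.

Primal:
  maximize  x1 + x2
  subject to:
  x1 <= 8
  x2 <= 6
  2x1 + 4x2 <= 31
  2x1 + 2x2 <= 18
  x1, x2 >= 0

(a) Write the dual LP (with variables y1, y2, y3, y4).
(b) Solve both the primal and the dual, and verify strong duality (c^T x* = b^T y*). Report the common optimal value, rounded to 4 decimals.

The standard primal-dual pair for 'max c^T x s.t. A x <= b, x >= 0' is:
  Dual:  min b^T y  s.t.  A^T y >= c,  y >= 0.

So the dual LP is:
  minimize  8y1 + 6y2 + 31y3 + 18y4
  subject to:
    y1 + 2y3 + 2y4 >= 1
    y2 + 4y3 + 2y4 >= 1
    y1, y2, y3, y4 >= 0

Solving the primal: x* = (8, 1).
  primal value c^T x* = 9.
Solving the dual: y* = (0, 0, 0, 0.5).
  dual value b^T y* = 9.
Strong duality: c^T x* = b^T y*. Confirmed.

9


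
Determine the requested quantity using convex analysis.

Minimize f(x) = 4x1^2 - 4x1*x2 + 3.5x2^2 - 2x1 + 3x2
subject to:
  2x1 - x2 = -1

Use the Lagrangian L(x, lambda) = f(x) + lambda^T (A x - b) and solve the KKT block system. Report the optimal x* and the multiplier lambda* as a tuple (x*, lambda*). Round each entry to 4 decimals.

Form the Lagrangian:
  L(x, lambda) = (1/2) x^T Q x + c^T x + lambda^T (A x - b)
Stationarity (grad_x L = 0): Q x + c + A^T lambda = 0.
Primal feasibility: A x = b.

This gives the KKT block system:
  [ Q   A^T ] [ x     ]   [-c ]
  [ A    0  ] [ lambda ] = [ b ]

Solving the linear system:
  x*      = (-0.7, -0.4)
  lambda* = (3)
  f(x*)   = 1.6

x* = (-0.7, -0.4), lambda* = (3)


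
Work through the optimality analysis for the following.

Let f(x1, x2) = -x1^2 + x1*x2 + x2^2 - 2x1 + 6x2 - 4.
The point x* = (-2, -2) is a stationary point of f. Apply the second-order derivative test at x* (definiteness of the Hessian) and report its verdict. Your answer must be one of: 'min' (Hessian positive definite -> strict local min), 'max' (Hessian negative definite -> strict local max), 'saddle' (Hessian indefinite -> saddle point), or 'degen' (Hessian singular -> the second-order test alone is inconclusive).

Compute the Hessian H = grad^2 f:
  H = [[-2, 1], [1, 2]]
Verify stationarity: grad f(x*) = H x* + g = (0, 0).
Eigenvalues of H: -2.2361, 2.2361.
Eigenvalues have mixed signs, so H is indefinite -> x* is a saddle point.

saddle


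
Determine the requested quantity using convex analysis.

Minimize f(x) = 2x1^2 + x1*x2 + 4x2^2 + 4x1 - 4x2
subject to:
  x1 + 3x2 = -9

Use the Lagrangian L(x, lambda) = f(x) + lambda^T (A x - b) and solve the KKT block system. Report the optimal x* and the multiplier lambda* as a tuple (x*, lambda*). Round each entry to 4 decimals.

Form the Lagrangian:
  L(x, lambda) = (1/2) x^T Q x + c^T x + lambda^T (A x - b)
Stationarity (grad_x L = 0): Q x + c + A^T lambda = 0.
Primal feasibility: A x = b.

This gives the KKT block system:
  [ Q   A^T ] [ x     ]   [-c ]
  [ A    0  ] [ lambda ] = [ b ]

Solving the linear system:
  x*      = (-2.4474, -2.1842)
  lambda* = (7.9737)
  f(x*)   = 35.3553

x* = (-2.4474, -2.1842), lambda* = (7.9737)


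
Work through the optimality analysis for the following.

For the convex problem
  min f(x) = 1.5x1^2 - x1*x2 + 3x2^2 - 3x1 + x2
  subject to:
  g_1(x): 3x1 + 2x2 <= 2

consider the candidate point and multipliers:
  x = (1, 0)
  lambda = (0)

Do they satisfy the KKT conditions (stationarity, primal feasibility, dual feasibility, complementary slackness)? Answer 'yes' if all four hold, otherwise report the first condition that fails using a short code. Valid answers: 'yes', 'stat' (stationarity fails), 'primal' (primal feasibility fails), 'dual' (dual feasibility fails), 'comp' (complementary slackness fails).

Gradient of f: grad f(x) = Q x + c = (0, 0)
Constraint values g_i(x) = a_i^T x - b_i:
  g_1((1, 0)) = 1
Stationarity residual: grad f(x) + sum_i lambda_i a_i = (0, 0)
  -> stationarity OK
Primal feasibility (all g_i <= 0): FAILS
Dual feasibility (all lambda_i >= 0): OK
Complementary slackness (lambda_i * g_i(x) = 0 for all i): OK

Verdict: the first failing condition is primal_feasibility -> primal.

primal


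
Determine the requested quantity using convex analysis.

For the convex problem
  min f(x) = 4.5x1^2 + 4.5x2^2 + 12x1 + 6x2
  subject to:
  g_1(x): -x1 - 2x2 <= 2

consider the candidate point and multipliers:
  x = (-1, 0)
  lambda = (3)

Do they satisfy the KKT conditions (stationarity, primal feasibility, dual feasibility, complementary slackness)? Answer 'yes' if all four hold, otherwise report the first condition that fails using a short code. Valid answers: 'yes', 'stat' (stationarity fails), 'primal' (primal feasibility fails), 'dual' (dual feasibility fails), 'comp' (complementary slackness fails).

Gradient of f: grad f(x) = Q x + c = (3, 6)
Constraint values g_i(x) = a_i^T x - b_i:
  g_1((-1, 0)) = -1
Stationarity residual: grad f(x) + sum_i lambda_i a_i = (0, 0)
  -> stationarity OK
Primal feasibility (all g_i <= 0): OK
Dual feasibility (all lambda_i >= 0): OK
Complementary slackness (lambda_i * g_i(x) = 0 for all i): FAILS

Verdict: the first failing condition is complementary_slackness -> comp.

comp


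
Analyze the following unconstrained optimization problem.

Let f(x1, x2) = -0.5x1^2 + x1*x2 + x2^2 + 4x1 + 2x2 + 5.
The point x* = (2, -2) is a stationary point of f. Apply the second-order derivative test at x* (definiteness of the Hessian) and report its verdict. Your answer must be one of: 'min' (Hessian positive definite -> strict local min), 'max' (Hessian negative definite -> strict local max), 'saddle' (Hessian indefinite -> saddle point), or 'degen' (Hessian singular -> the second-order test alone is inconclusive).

Compute the Hessian H = grad^2 f:
  H = [[-1, 1], [1, 2]]
Verify stationarity: grad f(x*) = H x* + g = (0, 0).
Eigenvalues of H: -1.3028, 2.3028.
Eigenvalues have mixed signs, so H is indefinite -> x* is a saddle point.

saddle


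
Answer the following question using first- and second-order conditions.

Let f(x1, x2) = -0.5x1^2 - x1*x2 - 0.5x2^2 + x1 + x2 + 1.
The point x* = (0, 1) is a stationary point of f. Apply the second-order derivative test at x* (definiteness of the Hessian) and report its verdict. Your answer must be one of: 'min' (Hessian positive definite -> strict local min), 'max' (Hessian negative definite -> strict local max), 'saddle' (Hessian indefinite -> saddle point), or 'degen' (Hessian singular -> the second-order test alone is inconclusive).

Compute the Hessian H = grad^2 f:
  H = [[-1, -1], [-1, -1]]
Verify stationarity: grad f(x*) = H x* + g = (0, 0).
Eigenvalues of H: -2, 0.
H has a zero eigenvalue (singular; negative semidefinite but not definite), so H is neither positive definite, negative definite, nor indefinite. The second-order test alone is inconclusive -> degen.
(Indeed, f is constant along the null direction of H through x*, so x* is not a strict local extremum.)

degen


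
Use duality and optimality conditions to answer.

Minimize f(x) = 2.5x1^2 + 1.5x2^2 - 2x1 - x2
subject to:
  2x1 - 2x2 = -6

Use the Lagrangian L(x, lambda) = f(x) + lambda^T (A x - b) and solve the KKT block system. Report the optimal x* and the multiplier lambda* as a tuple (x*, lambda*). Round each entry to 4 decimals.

Form the Lagrangian:
  L(x, lambda) = (1/2) x^T Q x + c^T x + lambda^T (A x - b)
Stationarity (grad_x L = 0): Q x + c + A^T lambda = 0.
Primal feasibility: A x = b.

This gives the KKT block system:
  [ Q   A^T ] [ x     ]   [-c ]
  [ A    0  ] [ lambda ] = [ b ]

Solving the linear system:
  x*      = (-0.75, 2.25)
  lambda* = (2.875)
  f(x*)   = 8.25

x* = (-0.75, 2.25), lambda* = (2.875)


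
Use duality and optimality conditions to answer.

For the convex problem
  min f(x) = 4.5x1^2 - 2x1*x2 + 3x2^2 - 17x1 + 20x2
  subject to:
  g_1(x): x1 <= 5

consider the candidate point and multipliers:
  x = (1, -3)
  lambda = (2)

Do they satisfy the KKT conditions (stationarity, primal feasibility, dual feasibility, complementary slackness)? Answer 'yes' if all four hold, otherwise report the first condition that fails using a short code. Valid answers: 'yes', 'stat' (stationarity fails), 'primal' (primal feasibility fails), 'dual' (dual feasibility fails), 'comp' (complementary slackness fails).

Gradient of f: grad f(x) = Q x + c = (-2, 0)
Constraint values g_i(x) = a_i^T x - b_i:
  g_1((1, -3)) = -4
Stationarity residual: grad f(x) + sum_i lambda_i a_i = (0, 0)
  -> stationarity OK
Primal feasibility (all g_i <= 0): OK
Dual feasibility (all lambda_i >= 0): OK
Complementary slackness (lambda_i * g_i(x) = 0 for all i): FAILS

Verdict: the first failing condition is complementary_slackness -> comp.

comp


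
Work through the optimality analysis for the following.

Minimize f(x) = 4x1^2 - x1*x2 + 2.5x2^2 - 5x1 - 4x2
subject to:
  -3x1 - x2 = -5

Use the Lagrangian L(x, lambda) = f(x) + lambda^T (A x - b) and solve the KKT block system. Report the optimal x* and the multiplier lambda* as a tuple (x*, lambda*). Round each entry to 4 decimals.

Form the Lagrangian:
  L(x, lambda) = (1/2) x^T Q x + c^T x + lambda^T (A x - b)
Stationarity (grad_x L = 0): Q x + c + A^T lambda = 0.
Primal feasibility: A x = b.

This gives the KKT block system:
  [ Q   A^T ] [ x     ]   [-c ]
  [ A    0  ] [ lambda ] = [ b ]

Solving the linear system:
  x*      = (1.2373, 1.2881)
  lambda* = (1.2034)
  f(x*)   = -2.661

x* = (1.2373, 1.2881), lambda* = (1.2034)


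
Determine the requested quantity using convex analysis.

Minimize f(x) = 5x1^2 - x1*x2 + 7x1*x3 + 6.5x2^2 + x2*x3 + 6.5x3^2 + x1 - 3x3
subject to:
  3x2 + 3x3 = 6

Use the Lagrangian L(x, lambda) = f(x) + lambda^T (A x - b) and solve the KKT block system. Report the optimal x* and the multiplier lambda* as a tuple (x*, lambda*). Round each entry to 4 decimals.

Form the Lagrangian:
  L(x, lambda) = (1/2) x^T Q x + c^T x + lambda^T (A x - b)
Stationarity (grad_x L = 0): Q x + c + A^T lambda = 0.
Primal feasibility: A x = b.

This gives the KKT block system:
  [ Q   A^T ] [ x     ]   [-c ]
  [ A    0  ] [ lambda ] = [ b ]

Solving the linear system:
  x*      = (-1.0909, 0.5114, 1.4886)
  lambda* = (-3.0758)
  f(x*)   = 6.4489

x* = (-1.0909, 0.5114, 1.4886), lambda* = (-3.0758)


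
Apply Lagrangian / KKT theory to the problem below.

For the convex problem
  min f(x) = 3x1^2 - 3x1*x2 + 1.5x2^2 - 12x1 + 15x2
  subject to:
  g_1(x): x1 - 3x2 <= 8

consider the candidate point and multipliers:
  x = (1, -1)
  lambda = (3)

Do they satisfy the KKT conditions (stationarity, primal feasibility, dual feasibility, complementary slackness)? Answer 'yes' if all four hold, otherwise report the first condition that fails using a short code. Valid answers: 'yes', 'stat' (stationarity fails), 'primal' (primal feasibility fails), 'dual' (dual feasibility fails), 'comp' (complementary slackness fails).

Gradient of f: grad f(x) = Q x + c = (-3, 9)
Constraint values g_i(x) = a_i^T x - b_i:
  g_1((1, -1)) = -4
Stationarity residual: grad f(x) + sum_i lambda_i a_i = (0, 0)
  -> stationarity OK
Primal feasibility (all g_i <= 0): OK
Dual feasibility (all lambda_i >= 0): OK
Complementary slackness (lambda_i * g_i(x) = 0 for all i): FAILS

Verdict: the first failing condition is complementary_slackness -> comp.

comp


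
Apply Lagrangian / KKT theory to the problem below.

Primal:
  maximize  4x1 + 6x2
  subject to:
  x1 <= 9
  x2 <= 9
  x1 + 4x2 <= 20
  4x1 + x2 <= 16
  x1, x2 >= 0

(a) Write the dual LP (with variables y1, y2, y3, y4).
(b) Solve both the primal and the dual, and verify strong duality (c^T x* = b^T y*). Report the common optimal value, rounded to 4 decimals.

The standard primal-dual pair for 'max c^T x s.t. A x <= b, x >= 0' is:
  Dual:  min b^T y  s.t.  A^T y >= c,  y >= 0.

So the dual LP is:
  minimize  9y1 + 9y2 + 20y3 + 16y4
  subject to:
    y1 + y3 + 4y4 >= 4
    y2 + 4y3 + y4 >= 6
    y1, y2, y3, y4 >= 0

Solving the primal: x* = (2.9333, 4.2667).
  primal value c^T x* = 37.3333.
Solving the dual: y* = (0, 0, 1.3333, 0.6667).
  dual value b^T y* = 37.3333.
Strong duality: c^T x* = b^T y*. Confirmed.

37.3333


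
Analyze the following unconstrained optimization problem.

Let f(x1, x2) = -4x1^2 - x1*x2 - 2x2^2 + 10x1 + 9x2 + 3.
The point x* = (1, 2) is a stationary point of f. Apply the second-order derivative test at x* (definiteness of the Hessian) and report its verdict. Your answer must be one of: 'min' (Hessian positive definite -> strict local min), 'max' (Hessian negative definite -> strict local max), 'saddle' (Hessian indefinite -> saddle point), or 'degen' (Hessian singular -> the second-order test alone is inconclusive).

Compute the Hessian H = grad^2 f:
  H = [[-8, -1], [-1, -4]]
Verify stationarity: grad f(x*) = H x* + g = (0, 0).
Eigenvalues of H: -8.2361, -3.7639.
Both eigenvalues < 0, so H is negative definite -> x* is a strict local max.

max


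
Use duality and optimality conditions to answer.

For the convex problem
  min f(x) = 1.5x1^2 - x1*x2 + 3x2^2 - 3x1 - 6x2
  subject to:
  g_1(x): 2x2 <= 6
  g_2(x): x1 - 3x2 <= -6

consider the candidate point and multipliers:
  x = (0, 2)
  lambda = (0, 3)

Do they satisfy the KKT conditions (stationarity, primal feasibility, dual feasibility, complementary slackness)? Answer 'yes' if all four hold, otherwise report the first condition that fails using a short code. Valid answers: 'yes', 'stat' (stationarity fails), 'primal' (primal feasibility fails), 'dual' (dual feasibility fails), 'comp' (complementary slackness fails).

Gradient of f: grad f(x) = Q x + c = (-5, 6)
Constraint values g_i(x) = a_i^T x - b_i:
  g_1((0, 2)) = -2
  g_2((0, 2)) = 0
Stationarity residual: grad f(x) + sum_i lambda_i a_i = (-2, -3)
  -> stationarity FAILS
Primal feasibility (all g_i <= 0): OK
Dual feasibility (all lambda_i >= 0): OK
Complementary slackness (lambda_i * g_i(x) = 0 for all i): OK

Verdict: the first failing condition is stationarity -> stat.

stat


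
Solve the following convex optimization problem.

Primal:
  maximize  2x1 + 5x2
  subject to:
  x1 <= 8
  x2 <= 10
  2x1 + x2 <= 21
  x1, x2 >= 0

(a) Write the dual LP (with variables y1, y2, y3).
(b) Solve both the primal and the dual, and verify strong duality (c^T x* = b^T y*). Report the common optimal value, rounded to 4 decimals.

The standard primal-dual pair for 'max c^T x s.t. A x <= b, x >= 0' is:
  Dual:  min b^T y  s.t.  A^T y >= c,  y >= 0.

So the dual LP is:
  minimize  8y1 + 10y2 + 21y3
  subject to:
    y1 + 2y3 >= 2
    y2 + y3 >= 5
    y1, y2, y3 >= 0

Solving the primal: x* = (5.5, 10).
  primal value c^T x* = 61.
Solving the dual: y* = (0, 4, 1).
  dual value b^T y* = 61.
Strong duality: c^T x* = b^T y*. Confirmed.

61


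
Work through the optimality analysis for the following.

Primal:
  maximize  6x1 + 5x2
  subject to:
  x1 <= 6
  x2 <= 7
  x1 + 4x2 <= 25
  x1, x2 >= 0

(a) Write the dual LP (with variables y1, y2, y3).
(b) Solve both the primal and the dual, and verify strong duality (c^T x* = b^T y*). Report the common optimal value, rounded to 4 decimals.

The standard primal-dual pair for 'max c^T x s.t. A x <= b, x >= 0' is:
  Dual:  min b^T y  s.t.  A^T y >= c,  y >= 0.

So the dual LP is:
  minimize  6y1 + 7y2 + 25y3
  subject to:
    y1 + y3 >= 6
    y2 + 4y3 >= 5
    y1, y2, y3 >= 0

Solving the primal: x* = (6, 4.75).
  primal value c^T x* = 59.75.
Solving the dual: y* = (4.75, 0, 1.25).
  dual value b^T y* = 59.75.
Strong duality: c^T x* = b^T y*. Confirmed.

59.75


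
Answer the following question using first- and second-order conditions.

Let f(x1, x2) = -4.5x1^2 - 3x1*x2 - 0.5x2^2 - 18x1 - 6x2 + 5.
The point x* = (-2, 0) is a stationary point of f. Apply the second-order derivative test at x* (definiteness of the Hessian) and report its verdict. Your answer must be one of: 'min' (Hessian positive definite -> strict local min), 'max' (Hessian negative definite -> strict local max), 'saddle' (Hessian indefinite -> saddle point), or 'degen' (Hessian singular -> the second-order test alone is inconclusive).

Compute the Hessian H = grad^2 f:
  H = [[-9, -3], [-3, -1]]
Verify stationarity: grad f(x*) = H x* + g = (0, 0).
Eigenvalues of H: -10, 0.
H has a zero eigenvalue (singular; negative semidefinite but not definite), so H is neither positive definite, negative definite, nor indefinite. The second-order test alone is inconclusive -> degen.
(Indeed, f is constant along the null direction of H through x*, so x* is not a strict local extremum.)

degen


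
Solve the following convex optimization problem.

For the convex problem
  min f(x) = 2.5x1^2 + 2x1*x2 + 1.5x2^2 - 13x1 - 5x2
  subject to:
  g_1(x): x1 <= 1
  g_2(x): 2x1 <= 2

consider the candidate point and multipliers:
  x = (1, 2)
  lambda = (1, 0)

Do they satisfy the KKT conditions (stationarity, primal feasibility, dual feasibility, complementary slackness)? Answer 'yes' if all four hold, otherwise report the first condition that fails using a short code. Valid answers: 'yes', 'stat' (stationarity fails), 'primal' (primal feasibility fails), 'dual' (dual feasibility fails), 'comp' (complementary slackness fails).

Gradient of f: grad f(x) = Q x + c = (-4, 3)
Constraint values g_i(x) = a_i^T x - b_i:
  g_1((1, 2)) = 0
  g_2((1, 2)) = 0
Stationarity residual: grad f(x) + sum_i lambda_i a_i = (-3, 3)
  -> stationarity FAILS
Primal feasibility (all g_i <= 0): OK
Dual feasibility (all lambda_i >= 0): OK
Complementary slackness (lambda_i * g_i(x) = 0 for all i): OK

Verdict: the first failing condition is stationarity -> stat.

stat


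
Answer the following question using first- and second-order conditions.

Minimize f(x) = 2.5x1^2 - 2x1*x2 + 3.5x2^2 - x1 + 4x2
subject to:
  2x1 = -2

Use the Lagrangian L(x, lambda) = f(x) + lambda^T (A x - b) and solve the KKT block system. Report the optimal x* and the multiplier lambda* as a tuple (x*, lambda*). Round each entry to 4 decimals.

Form the Lagrangian:
  L(x, lambda) = (1/2) x^T Q x + c^T x + lambda^T (A x - b)
Stationarity (grad_x L = 0): Q x + c + A^T lambda = 0.
Primal feasibility: A x = b.

This gives the KKT block system:
  [ Q   A^T ] [ x     ]   [-c ]
  [ A    0  ] [ lambda ] = [ b ]

Solving the linear system:
  x*      = (-1, -0.8571)
  lambda* = (2.1429)
  f(x*)   = 0.9286

x* = (-1, -0.8571), lambda* = (2.1429)


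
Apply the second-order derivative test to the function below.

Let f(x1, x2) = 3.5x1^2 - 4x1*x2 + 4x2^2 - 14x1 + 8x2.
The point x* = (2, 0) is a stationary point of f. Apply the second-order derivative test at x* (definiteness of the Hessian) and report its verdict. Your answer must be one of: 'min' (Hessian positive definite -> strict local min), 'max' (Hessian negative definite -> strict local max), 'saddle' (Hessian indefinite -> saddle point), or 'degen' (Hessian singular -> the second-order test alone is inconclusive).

Compute the Hessian H = grad^2 f:
  H = [[7, -4], [-4, 8]]
Verify stationarity: grad f(x*) = H x* + g = (0, 0).
Eigenvalues of H: 3.4689, 11.5311.
Both eigenvalues > 0, so H is positive definite -> x* is a strict local min.

min


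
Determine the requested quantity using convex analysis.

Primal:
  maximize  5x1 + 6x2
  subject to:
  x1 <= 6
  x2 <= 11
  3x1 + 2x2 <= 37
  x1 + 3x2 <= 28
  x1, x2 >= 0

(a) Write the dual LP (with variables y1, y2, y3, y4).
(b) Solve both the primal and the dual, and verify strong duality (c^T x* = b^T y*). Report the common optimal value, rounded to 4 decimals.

The standard primal-dual pair for 'max c^T x s.t. A x <= b, x >= 0' is:
  Dual:  min b^T y  s.t.  A^T y >= c,  y >= 0.

So the dual LP is:
  minimize  6y1 + 11y2 + 37y3 + 28y4
  subject to:
    y1 + 3y3 + y4 >= 5
    y2 + 2y3 + 3y4 >= 6
    y1, y2, y3, y4 >= 0

Solving the primal: x* = (6, 7.3333).
  primal value c^T x* = 74.
Solving the dual: y* = (3, 0, 0, 2).
  dual value b^T y* = 74.
Strong duality: c^T x* = b^T y*. Confirmed.

74


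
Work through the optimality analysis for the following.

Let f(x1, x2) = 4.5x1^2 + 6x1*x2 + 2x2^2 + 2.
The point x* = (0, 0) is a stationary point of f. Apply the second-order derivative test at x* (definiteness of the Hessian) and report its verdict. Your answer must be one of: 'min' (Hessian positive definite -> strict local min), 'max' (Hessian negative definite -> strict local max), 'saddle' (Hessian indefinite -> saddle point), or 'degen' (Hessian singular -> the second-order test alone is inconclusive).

Compute the Hessian H = grad^2 f:
  H = [[9, 6], [6, 4]]
Verify stationarity: grad f(x*) = H x* + g = (0, 0).
Eigenvalues of H: 0, 13.
H has a zero eigenvalue (singular; positive semidefinite but not definite), so H is neither positive definite, negative definite, nor indefinite. The second-order test alone is inconclusive -> degen.
(Indeed, f is constant along the null direction of H through x*, so x* is not a strict local extremum.)

degen


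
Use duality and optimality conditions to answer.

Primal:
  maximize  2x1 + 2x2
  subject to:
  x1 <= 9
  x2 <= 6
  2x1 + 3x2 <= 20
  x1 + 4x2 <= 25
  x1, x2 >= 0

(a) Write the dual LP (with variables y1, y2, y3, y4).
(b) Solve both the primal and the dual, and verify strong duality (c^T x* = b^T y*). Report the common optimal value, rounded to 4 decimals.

The standard primal-dual pair for 'max c^T x s.t. A x <= b, x >= 0' is:
  Dual:  min b^T y  s.t.  A^T y >= c,  y >= 0.

So the dual LP is:
  minimize  9y1 + 6y2 + 20y3 + 25y4
  subject to:
    y1 + 2y3 + y4 >= 2
    y2 + 3y3 + 4y4 >= 2
    y1, y2, y3, y4 >= 0

Solving the primal: x* = (9, 0.6667).
  primal value c^T x* = 19.3333.
Solving the dual: y* = (0.6667, 0, 0.6667, 0).
  dual value b^T y* = 19.3333.
Strong duality: c^T x* = b^T y*. Confirmed.

19.3333


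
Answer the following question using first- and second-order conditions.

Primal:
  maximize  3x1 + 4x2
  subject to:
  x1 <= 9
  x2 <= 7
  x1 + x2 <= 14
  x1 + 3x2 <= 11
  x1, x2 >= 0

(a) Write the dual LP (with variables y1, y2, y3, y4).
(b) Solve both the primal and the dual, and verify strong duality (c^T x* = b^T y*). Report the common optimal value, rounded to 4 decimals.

The standard primal-dual pair for 'max c^T x s.t. A x <= b, x >= 0' is:
  Dual:  min b^T y  s.t.  A^T y >= c,  y >= 0.

So the dual LP is:
  minimize  9y1 + 7y2 + 14y3 + 11y4
  subject to:
    y1 + y3 + y4 >= 3
    y2 + y3 + 3y4 >= 4
    y1, y2, y3, y4 >= 0

Solving the primal: x* = (9, 0.6667).
  primal value c^T x* = 29.6667.
Solving the dual: y* = (1.6667, 0, 0, 1.3333).
  dual value b^T y* = 29.6667.
Strong duality: c^T x* = b^T y*. Confirmed.

29.6667


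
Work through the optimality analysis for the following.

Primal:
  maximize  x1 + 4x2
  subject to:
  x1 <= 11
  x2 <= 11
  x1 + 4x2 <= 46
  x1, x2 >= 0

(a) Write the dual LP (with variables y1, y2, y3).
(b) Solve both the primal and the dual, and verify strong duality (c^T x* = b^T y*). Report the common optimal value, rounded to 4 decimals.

The standard primal-dual pair for 'max c^T x s.t. A x <= b, x >= 0' is:
  Dual:  min b^T y  s.t.  A^T y >= c,  y >= 0.

So the dual LP is:
  minimize  11y1 + 11y2 + 46y3
  subject to:
    y1 + y3 >= 1
    y2 + 4y3 >= 4
    y1, y2, y3 >= 0

Solving the primal: x* = (2, 11).
  primal value c^T x* = 46.
Solving the dual: y* = (0, 0, 1).
  dual value b^T y* = 46.
Strong duality: c^T x* = b^T y*. Confirmed.

46


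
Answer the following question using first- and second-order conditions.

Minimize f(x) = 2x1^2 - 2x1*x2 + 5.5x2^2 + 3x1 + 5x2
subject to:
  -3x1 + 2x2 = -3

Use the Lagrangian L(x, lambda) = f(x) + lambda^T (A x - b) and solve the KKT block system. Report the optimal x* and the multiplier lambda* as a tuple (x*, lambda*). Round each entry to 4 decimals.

Form the Lagrangian:
  L(x, lambda) = (1/2) x^T Q x + c^T x + lambda^T (A x - b)
Stationarity (grad_x L = 0): Q x + c + A^T lambda = 0.
Primal feasibility: A x = b.

This gives the KKT block system:
  [ Q   A^T ] [ x     ]   [-c ]
  [ A    0  ] [ lambda ] = [ b ]

Solving the linear system:
  x*      = (0.4945, -0.7582)
  lambda* = (2.1648)
  f(x*)   = 2.0934

x* = (0.4945, -0.7582), lambda* = (2.1648)


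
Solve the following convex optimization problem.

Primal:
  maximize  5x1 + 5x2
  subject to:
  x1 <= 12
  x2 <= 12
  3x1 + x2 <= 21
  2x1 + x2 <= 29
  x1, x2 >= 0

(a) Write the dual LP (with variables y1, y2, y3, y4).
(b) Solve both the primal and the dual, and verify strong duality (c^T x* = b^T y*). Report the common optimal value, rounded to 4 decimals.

The standard primal-dual pair for 'max c^T x s.t. A x <= b, x >= 0' is:
  Dual:  min b^T y  s.t.  A^T y >= c,  y >= 0.

So the dual LP is:
  minimize  12y1 + 12y2 + 21y3 + 29y4
  subject to:
    y1 + 3y3 + 2y4 >= 5
    y2 + y3 + y4 >= 5
    y1, y2, y3, y4 >= 0

Solving the primal: x* = (3, 12).
  primal value c^T x* = 75.
Solving the dual: y* = (0, 3.3333, 1.6667, 0).
  dual value b^T y* = 75.
Strong duality: c^T x* = b^T y*. Confirmed.

75


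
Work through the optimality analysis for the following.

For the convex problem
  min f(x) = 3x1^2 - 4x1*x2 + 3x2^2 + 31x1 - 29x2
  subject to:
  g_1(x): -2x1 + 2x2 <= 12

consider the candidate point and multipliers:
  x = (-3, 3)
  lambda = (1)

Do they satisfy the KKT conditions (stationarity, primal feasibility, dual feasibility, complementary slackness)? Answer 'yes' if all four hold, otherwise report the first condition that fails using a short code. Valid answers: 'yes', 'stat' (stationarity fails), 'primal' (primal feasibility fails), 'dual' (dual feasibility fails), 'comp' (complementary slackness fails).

Gradient of f: grad f(x) = Q x + c = (1, 1)
Constraint values g_i(x) = a_i^T x - b_i:
  g_1((-3, 3)) = 0
Stationarity residual: grad f(x) + sum_i lambda_i a_i = (-1, 3)
  -> stationarity FAILS
Primal feasibility (all g_i <= 0): OK
Dual feasibility (all lambda_i >= 0): OK
Complementary slackness (lambda_i * g_i(x) = 0 for all i): OK

Verdict: the first failing condition is stationarity -> stat.

stat


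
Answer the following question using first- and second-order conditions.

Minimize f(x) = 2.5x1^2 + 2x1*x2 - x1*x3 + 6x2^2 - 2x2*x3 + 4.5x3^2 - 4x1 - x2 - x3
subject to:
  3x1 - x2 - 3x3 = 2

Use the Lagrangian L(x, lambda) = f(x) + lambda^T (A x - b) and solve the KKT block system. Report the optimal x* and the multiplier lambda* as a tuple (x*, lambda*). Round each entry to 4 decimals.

Form the Lagrangian:
  L(x, lambda) = (1/2) x^T Q x + c^T x + lambda^T (A x - b)
Stationarity (grad_x L = 0): Q x + c + A^T lambda = 0.
Primal feasibility: A x = b.

This gives the KKT block system:
  [ Q   A^T ] [ x     ]   [-c ]
  [ A    0  ] [ lambda ] = [ b ]

Solving the linear system:
  x*      = (0.8551, -0.027, 0.1974)
  lambda* = (-0.0081)
  f(x*)   = -1.7874

x* = (0.8551, -0.027, 0.1974), lambda* = (-0.0081)


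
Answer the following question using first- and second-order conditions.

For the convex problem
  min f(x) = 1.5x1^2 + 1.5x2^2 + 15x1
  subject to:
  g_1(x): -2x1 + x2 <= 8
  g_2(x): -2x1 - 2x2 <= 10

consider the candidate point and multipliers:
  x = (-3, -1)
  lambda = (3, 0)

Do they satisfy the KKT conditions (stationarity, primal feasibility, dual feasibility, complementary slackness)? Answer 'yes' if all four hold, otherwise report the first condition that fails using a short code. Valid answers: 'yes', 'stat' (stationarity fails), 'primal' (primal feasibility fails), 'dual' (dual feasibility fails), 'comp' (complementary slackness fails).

Gradient of f: grad f(x) = Q x + c = (6, -3)
Constraint values g_i(x) = a_i^T x - b_i:
  g_1((-3, -1)) = -3
  g_2((-3, -1)) = -2
Stationarity residual: grad f(x) + sum_i lambda_i a_i = (0, 0)
  -> stationarity OK
Primal feasibility (all g_i <= 0): OK
Dual feasibility (all lambda_i >= 0): OK
Complementary slackness (lambda_i * g_i(x) = 0 for all i): FAILS

Verdict: the first failing condition is complementary_slackness -> comp.

comp


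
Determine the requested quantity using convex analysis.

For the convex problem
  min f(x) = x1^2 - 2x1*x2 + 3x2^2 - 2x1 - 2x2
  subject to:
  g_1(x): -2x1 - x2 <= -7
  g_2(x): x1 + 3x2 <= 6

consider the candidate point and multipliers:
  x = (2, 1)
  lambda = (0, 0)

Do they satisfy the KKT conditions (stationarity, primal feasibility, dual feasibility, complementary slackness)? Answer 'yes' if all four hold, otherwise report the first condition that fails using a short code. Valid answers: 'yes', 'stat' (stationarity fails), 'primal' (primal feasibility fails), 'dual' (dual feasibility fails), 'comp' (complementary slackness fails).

Gradient of f: grad f(x) = Q x + c = (0, 0)
Constraint values g_i(x) = a_i^T x - b_i:
  g_1((2, 1)) = 2
  g_2((2, 1)) = -1
Stationarity residual: grad f(x) + sum_i lambda_i a_i = (0, 0)
  -> stationarity OK
Primal feasibility (all g_i <= 0): FAILS
Dual feasibility (all lambda_i >= 0): OK
Complementary slackness (lambda_i * g_i(x) = 0 for all i): OK

Verdict: the first failing condition is primal_feasibility -> primal.

primal
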